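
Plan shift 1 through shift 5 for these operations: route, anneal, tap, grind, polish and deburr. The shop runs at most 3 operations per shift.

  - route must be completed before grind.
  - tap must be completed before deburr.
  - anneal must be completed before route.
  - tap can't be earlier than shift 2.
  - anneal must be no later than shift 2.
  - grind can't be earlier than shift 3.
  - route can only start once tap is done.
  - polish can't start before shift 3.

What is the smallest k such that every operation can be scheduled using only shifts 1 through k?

The precedence chain requires at least 3 distinct shifts.
With at most 3 per shift and 6 operations, at least 2 shifts are needed.
Propagating the time windows through the other constraints, grind can't land before shift 4, so the schedule must run through at least shift 4.
4 works (last occupied shift: shift 4): for example grind=shift 4, tap=shift 2, polish=shift 3, deburr=shift 3, route=shift 3, anneal=shift 1.

4 shifts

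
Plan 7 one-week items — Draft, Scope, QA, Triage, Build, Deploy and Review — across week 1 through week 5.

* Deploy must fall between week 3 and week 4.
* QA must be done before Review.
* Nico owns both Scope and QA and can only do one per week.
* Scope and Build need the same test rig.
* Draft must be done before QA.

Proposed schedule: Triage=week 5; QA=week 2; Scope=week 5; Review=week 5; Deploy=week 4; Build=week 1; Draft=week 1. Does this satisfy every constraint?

QA must be done before Review — holds.
Deploy must fall between week 3 and week 4 — holds.
Nico owns both Scope and QA and can only do one per week — holds.
Scope and Build need the same test rig — holds.
Draft must be done before QA — holds.

Yes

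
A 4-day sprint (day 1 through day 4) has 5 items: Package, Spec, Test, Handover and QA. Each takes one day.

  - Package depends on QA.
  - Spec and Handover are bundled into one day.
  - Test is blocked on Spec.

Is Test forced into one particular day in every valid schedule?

Test can be day 2 (e.g. Handover=day 1; Package=day 2; QA=day 1; Test=day 2; Spec=day 1) or day 3 (e.g. Handover=day 1, QA=day 1, Spec=day 1, Test=day 3, Package=day 2).

No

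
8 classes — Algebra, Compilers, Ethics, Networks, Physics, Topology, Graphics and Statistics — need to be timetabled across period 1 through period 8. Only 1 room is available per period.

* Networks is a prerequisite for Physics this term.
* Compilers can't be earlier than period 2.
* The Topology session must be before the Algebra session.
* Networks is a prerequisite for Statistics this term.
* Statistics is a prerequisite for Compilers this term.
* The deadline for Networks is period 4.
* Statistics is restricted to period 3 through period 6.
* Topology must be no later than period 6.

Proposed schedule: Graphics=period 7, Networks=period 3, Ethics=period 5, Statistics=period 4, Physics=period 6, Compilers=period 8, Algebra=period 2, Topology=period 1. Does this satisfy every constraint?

Yes, all constraints hold

Networks is a prerequisite for Statistics this term — holds.
Networks is a prerequisite for Physics this term — holds.
Statistics is restricted to period 3 through period 6 — holds.
Statistics is a prerequisite for Compilers this term — holds.
The deadline for Networks is period 4 — holds.
The Topology session must be before the Algebra session — holds.
Topology must be no later than period 6 — holds.
Only 1 room is available per period — holds.
Compilers can't be earlier than period 2 — holds.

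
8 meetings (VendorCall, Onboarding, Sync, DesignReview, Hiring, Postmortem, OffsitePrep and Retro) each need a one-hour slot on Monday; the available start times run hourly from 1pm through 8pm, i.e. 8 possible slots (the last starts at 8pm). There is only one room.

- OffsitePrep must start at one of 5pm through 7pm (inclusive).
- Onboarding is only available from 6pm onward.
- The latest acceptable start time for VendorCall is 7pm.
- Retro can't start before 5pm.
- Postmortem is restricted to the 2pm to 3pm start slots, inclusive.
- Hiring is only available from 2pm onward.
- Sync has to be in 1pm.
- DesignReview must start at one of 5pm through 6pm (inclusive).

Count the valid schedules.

28

Splitting on VendorCall: it can be 2pm (7), 3pm (7), 4pm (14). Listing each branch's schedules as (Onboarding, Sync, DesignReview, Hiring, Postmortem, OffsitePrep, Retro):
VendorCall=2pm: (6pm,1pm,5pm,4pm,3pm,7pm,8pm) (7pm,1pm,5pm,4pm,3pm,6pm,8pm) (7pm,1pm,6pm,4pm,3pm,5pm,8pm) (8pm,1pm,5pm,4pm,3pm,6pm,7pm) (8pm,1pm,5pm,4pm,3pm,7pm,6pm) (8pm,1pm,6pm,4pm,3pm,5pm,7pm) (8pm,1pm,6pm,4pm,3pm,7pm,5pm) — 7.
VendorCall=3pm: (6pm,1pm,5pm,4pm,2pm,7pm,8pm) (7pm,1pm,5pm,4pm,2pm,6pm,8pm) (7pm,1pm,6pm,4pm,2pm,5pm,8pm) (8pm,1pm,5pm,4pm,2pm,6pm,7pm) (8pm,1pm,5pm,4pm,2pm,7pm,6pm) (8pm,1pm,6pm,4pm,2pm,5pm,7pm) (8pm,1pm,6pm,4pm,2pm,7pm,5pm) — 7.
VendorCall=4pm: (6pm,1pm,5pm,2pm,3pm,7pm,8pm) (6pm,1pm,5pm,3pm,2pm,7pm,8pm) (7pm,1pm,5pm,2pm,3pm,6pm,8pm) (7pm,1pm,5pm,3pm,2pm,6pm,8pm) (7pm,1pm,6pm,2pm,3pm,5pm,8pm) (7pm,1pm,6pm,3pm,2pm,5pm,8pm) (8pm,1pm,5pm,2pm,3pm,6pm,7pm) (8pm,1pm,5pm,2pm,3pm,7pm,6pm) (8pm,1pm,5pm,3pm,2pm,6pm,7pm) (8pm,1pm,5pm,3pm,2pm,7pm,6pm) (8pm,1pm,6pm,2pm,3pm,5pm,7pm) (8pm,1pm,6pm,2pm,3pm,7pm,5pm) (8pm,1pm,6pm,3pm,2pm,5pm,7pm) (8pm,1pm,6pm,3pm,2pm,7pm,5pm) — 14.
Summing: 7 + 7 + 14 = 28.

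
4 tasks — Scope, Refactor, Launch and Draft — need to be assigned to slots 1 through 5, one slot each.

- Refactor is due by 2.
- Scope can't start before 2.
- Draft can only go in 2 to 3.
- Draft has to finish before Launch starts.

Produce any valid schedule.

Draft in 2, Launch in 3, Refactor in 1, Scope in 2

Checking: Draft(2) before Launch(3); Scope=2 in [2,5]; Refactor=1 in [1,2]; Draft=2 in [2,3].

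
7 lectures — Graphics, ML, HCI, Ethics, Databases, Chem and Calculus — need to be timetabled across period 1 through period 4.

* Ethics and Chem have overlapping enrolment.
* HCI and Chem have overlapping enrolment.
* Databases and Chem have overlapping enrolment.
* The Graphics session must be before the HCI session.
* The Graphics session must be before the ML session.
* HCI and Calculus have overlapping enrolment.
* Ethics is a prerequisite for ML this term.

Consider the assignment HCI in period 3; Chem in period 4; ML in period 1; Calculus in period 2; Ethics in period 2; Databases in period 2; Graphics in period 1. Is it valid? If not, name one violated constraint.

HCI and Calculus have overlapping enrolment — holds.
Databases and Chem have overlapping enrolment — holds.
HCI and Chem have overlapping enrolment — holds.
The Graphics session must be before the ML session — violated.
The Graphics session must be before the HCI session — holds.
Ethics is a prerequisite for ML this term — violated.
Ethics and Chem have overlapping enrolment — holds.

No. Ethics is a prerequisite for ML this term is not satisfied.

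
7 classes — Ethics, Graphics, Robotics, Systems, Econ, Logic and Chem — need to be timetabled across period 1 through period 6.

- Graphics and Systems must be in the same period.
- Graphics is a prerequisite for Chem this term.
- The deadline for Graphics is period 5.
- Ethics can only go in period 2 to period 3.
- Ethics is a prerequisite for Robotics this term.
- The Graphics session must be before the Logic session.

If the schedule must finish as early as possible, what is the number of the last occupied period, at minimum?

The precedence chain requires at least 2 distinct periods.
Propagating the time windows through the other constraints, Robotics can't land before period 3, so the schedule must run through at least period 3.
3 works (last occupied period: period 3): for example Logic=period 2, Robotics=period 3, Graphics=period 1, Chem=period 2, Ethics=period 2, Econ=period 1, Systems=period 1.

period 3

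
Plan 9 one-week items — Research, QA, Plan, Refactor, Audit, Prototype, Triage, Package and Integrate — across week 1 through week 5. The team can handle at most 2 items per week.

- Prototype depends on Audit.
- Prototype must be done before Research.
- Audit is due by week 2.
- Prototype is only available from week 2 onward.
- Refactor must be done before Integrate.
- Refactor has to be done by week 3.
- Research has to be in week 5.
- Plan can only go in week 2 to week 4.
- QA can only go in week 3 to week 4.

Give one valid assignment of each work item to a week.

Prototype in week 2; Research in week 5; Integrate in week 3; QA in week 3; Package in week 4; Plan in week 2; Refactor in week 1; Audit in week 1; Triage in week 4

Checking: Audit(week 1) before Prototype(week 2); Refactor(week 1) before Integrate(week 3); Prototype(week 2) before Research(week 5); Refactor=week 1 in [week 1,week 3]; Audit=week 1 in [week 1,week 2]; Research=week 5 in [week 5,week 5]; Plan=week 2 in [week 2,week 4]; Prototype=week 2 in [week 2,week 5]; QA=week 3 in [week 3,week 4]; max 2 per week (cap 2).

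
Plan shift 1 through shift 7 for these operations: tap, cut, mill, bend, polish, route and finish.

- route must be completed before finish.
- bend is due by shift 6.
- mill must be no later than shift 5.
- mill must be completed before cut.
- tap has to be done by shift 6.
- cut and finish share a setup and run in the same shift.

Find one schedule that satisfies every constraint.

polish in shift 1, tap in shift 1, cut in shift 2, bend in shift 1, mill in shift 1, finish in shift 2, route in shift 1

Checking: route(shift 1) before finish(shift 2); mill(shift 1) before cut(shift 2); cut = finish = shift 2; bend=shift 1 in [shift 1,shift 6]; tap=shift 1 in [shift 1,shift 6]; mill=shift 1 in [shift 1,shift 5].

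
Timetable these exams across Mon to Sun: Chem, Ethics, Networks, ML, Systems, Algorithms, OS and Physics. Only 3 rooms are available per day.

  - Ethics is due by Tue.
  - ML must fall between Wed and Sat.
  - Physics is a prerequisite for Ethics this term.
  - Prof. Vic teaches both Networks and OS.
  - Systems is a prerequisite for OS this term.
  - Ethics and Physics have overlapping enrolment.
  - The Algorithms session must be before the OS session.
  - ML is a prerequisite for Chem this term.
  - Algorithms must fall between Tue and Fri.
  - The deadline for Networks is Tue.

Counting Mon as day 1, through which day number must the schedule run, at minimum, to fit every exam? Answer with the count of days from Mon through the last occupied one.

The precedence chain requires at least 2 distinct days.
With at most 3 per day and 8 exams, at least 3 days are needed.
Propagating the time windows through the other constraints, Chem can't land before Thu — that is day 4 counting from Mon — so the schedule must run through at least 4 days.
4 works (last occupied day: Thu): for example Systems=Mon, ML=Wed, Physics=Mon, Chem=Thu, Networks=Mon, OS=Wed, Ethics=Tue, Algorithms=Tue.

4 days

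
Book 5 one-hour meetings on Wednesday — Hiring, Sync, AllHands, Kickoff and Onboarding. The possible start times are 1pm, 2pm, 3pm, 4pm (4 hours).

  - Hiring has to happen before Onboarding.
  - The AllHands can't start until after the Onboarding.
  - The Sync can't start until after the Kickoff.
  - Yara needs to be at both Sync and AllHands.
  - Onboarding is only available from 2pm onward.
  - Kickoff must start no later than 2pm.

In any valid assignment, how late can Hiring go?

2pm

Downstream work caps Hiring at 2pm.
Hiring at 2pm is achievable: Hiring=2pm; Sync=2pm; Kickoff=1pm; AllHands=4pm; Onboarding=3pm.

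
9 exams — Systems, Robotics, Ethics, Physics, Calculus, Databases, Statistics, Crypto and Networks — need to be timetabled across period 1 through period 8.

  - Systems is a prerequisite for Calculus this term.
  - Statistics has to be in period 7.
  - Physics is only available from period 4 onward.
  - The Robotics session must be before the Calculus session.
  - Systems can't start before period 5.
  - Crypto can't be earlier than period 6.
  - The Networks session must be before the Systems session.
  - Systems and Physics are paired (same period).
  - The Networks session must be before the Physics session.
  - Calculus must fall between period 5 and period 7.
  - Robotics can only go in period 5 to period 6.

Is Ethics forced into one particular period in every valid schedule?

Ethics can be period 1 (e.g. Databases=period 1; Ethics=period 1; Systems=period 5; Physics=period 5; Robotics=period 5; Calculus=period 6; Networks=period 1; Crypto=period 6; Statistics=period 7) or period 2 (e.g. Ethics -> period 2; Systems -> period 5; Physics -> period 5; Databases -> period 1; Networks -> period 1; Calculus -> period 6; Crypto -> period 6; Statistics -> period 7; Robotics -> period 5).

No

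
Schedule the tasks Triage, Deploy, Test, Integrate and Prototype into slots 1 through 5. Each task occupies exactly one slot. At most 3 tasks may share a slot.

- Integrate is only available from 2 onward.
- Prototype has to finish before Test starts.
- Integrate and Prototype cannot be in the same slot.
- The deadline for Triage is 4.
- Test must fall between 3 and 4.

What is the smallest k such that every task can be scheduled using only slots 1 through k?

3 slots

The precedence chain requires at least 2 distinct slots.
With at most 3 per slot and 5 tasks, at least 2 slots are needed.
Test can't be placed before 3, so the schedule must run through at least slot 3.
3 works (last occupied slot: 3): for example Integrate in 2; Triage in 1; Deploy in 1; Prototype in 1; Test in 3.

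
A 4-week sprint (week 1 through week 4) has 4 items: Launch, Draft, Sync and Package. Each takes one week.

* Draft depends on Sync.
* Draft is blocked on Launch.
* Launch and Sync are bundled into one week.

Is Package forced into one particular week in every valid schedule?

No

Package can be week 1 (e.g. Draft in week 2, Package in week 1, Sync in week 1, Launch in week 1) or week 2 (e.g. Launch=week 1; Package=week 2; Draft=week 2; Sync=week 1).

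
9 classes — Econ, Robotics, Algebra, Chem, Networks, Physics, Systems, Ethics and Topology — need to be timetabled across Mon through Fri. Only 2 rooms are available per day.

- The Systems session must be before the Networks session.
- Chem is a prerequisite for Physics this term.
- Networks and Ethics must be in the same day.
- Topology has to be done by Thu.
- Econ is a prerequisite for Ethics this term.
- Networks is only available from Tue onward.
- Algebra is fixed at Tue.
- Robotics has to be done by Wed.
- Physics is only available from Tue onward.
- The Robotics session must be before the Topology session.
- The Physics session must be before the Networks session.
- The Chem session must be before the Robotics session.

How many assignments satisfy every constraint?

Splitting on Econ: it can be Mon (16), Tue (4), Wed (11), Thu (11). Listing each branch's schedules as (Robotics, Algebra, Chem, Networks, Physics, Systems, Ethics, Topology):
Econ=Mon: (Tue,Tue,Mon,Fri,Wed,Wed,Fri,Thu) (Tue,Tue,Mon,Fri,Wed,Thu,Fri,Wed) (Tue,Tue,Mon,Fri,Wed,Thu,Fri,Thu) (Tue,Tue,Mon,Fri,Thu,Wed,Fri,Wed) (Tue,Tue,Mon,Fri,Thu,Wed,Fri,Thu) (Tue,Tue,Mon,Fri,Thu,Thu,Fri,Wed) (Wed,Tue,Mon,Fri,Tue,Wed,Fri,Thu) (Wed,Tue,Mon,Fri,Tue,Thu,Fri,Thu) (Wed,Tue,Mon,Fri,Wed,Tue,Fri,Thu) (Wed,Tue,Mon,Fri,Wed,Thu,Fri,Thu) (Wed,Tue,Mon,Fri,Thu,Tue,Fri,Thu) (Wed,Tue,Mon,Fri,Thu,Wed,Fri,Thu) (Wed,Tue,Tue,Fri,Wed,Mon,Fri,Thu) (Wed,Tue,Tue,Fri,Wed,Thu,Fri,Thu) (Wed,Tue,Tue,Fri,Thu,Mon,Fri,Thu) (Wed,Tue,Tue,Fri,Thu,Wed,Fri,Thu) — 16.
Econ=Tue: (Wed,Tue,Mon,Fri,Wed,Mon,Fri,Thu) (Wed,Tue,Mon,Fri,Wed,Thu,Fri,Thu) (Wed,Tue,Mon,Fri,Thu,Mon,Fri,Thu) (Wed,Tue,Mon,Fri,Thu,Wed,Fri,Thu) — 4.
Econ=Wed: (Tue,Tue,Mon,Fri,Wed,Mon,Fri,Thu) (Tue,Tue,Mon,Fri,Wed,Thu,Fri,Thu) (Tue,Tue,Mon,Fri,Thu,Mon,Fri,Wed) (Tue,Tue,Mon,Fri,Thu,Mon,Fri,Thu) (Tue,Tue,Mon,Fri,Thu,Wed,Fri,Thu) (Tue,Tue,Mon,Fri,Thu,Thu,Fri,Wed) (Wed,Tue,Mon,Fri,Tue,Mon,Fri,Thu) (Wed,Tue,Mon,Fri,Tue,Thu,Fri,Thu) (Wed,Tue,Mon,Fri,Thu,Mon,Fri,Thu) (Wed,Tue,Mon,Fri,Thu,Tue,Fri,Thu) (Wed,Tue,Tue,Fri,Thu,Mon,Fri,Thu) — 11.
Econ=Thu: (Tue,Tue,Mon,Fri,Wed,Mon,Fri,Wed) (Tue,Tue,Mon,Fri,Wed,Mon,Fri,Thu) (Tue,Tue,Mon,Fri,Wed,Wed,Fri,Thu) (Tue,Tue,Mon,Fri,Wed,Thu,Fri,Wed) (Tue,Tue,Mon,Fri,Thu,Mon,Fri,Wed) (Tue,Tue,Mon,Fri,Thu,Wed,Fri,Wed) (Wed,Tue,Mon,Fri,Tue,Mon,Fri,Thu) (Wed,Tue,Mon,Fri,Tue,Wed,Fri,Thu) (Wed,Tue,Mon,Fri,Wed,Mon,Fri,Thu) (Wed,Tue,Mon,Fri,Wed,Tue,Fri,Thu) (Wed,Tue,Tue,Fri,Wed,Mon,Fri,Thu) — 11.
Summing: 16 + 4 + 11 + 11 = 42.

42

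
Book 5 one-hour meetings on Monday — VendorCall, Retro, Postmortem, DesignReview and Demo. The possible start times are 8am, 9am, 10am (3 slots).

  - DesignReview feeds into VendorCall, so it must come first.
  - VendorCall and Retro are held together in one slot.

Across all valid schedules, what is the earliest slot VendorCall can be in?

Precedence pushes VendorCall to at least 9am.
VendorCall at 9am is achievable: DesignReview=8am, Demo=8am, VendorCall=9am, Retro=9am, Postmortem=8am.

9am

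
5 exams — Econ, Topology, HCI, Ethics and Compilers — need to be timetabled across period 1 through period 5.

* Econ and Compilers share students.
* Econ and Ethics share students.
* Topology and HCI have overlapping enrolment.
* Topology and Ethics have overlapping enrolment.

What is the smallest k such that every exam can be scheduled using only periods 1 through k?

Could 1 period be enough, i.e. nothing placed later than period 1? No: Compilers can't share with Econ (period 1) → nothing is left.
So 1 period is not enough.
2 works (last occupied period: period 2): for example Topology in period 1, Econ in period 1, Compilers in period 2, HCI in period 2, Ethics in period 2.

2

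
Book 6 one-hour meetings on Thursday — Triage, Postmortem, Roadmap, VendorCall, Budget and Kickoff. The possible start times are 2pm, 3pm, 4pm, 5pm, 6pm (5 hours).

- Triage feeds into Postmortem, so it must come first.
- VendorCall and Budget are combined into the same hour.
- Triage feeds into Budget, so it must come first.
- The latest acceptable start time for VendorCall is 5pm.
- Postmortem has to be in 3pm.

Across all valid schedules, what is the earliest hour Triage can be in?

Downstream work caps Triage at 2pm.
Triage at 2pm is achievable: Triage=2pm, Postmortem=3pm, Kickoff=2pm, Roadmap=2pm, VendorCall=3pm, Budget=3pm.

2pm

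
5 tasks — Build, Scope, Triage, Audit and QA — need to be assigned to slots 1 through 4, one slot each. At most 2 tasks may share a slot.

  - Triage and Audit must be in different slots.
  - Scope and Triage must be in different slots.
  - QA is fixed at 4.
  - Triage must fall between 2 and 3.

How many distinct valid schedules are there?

Splitting on Build: it can be 1 (14), 2 (15), 3 (15), 4 (8). Listing each branch's schedules as (Scope, Triage, Audit, QA):
Build=1: (1,2,3,4) (1,2,4,4) (1,3,2,4) (1,3,4,4) (2,3,1,4) (2,3,2,4) (2,3,4,4) (3,2,1,4) (3,2,3,4) (3,2,4,4) (4,2,1,4) (4,2,3,4) (4,3,1,4) (4,3,2,4) — 14.
Build=2: (1,2,1,4) (1,2,3,4) (1,2,4,4) (1,3,1,4) (1,3,2,4) (1,3,4,4) (2,3,1,4) (2,3,4,4) (3,2,1,4) (3,2,3,4) (3,2,4,4) (4,2,1,4) (4,2,3,4) (4,3,1,4) (4,3,2,4) — 15.
Build=3: (1,2,1,4) (1,2,3,4) (1,2,4,4) (1,3,1,4) (1,3,2,4) (1,3,4,4) (2,3,1,4) (2,3,2,4) (2,3,4,4) (3,2,1,4) (3,2,4,4) (4,2,1,4) (4,2,3,4) (4,3,1,4) (4,3,2,4) — 15.
Build=4: (1,2,1,4) (1,2,3,4) (1,3,1,4) (1,3,2,4) (2,3,1,4) (2,3,2,4) (3,2,1,4) (3,2,3,4) — 8.
Summing: 14 + 15 + 15 + 8 = 52.

52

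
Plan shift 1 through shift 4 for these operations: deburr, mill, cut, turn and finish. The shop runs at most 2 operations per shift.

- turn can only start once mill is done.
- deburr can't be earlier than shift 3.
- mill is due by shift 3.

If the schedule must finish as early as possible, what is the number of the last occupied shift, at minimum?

The precedence chain requires at least 2 distinct shifts.
With at most 2 per shift and 5 operations, at least 3 shifts are needed.
deburr can't be placed before shift 3, so the schedule must run through at least shift 3.
3 works (last occupied shift: shift 3): for example cut -> shift 1; deburr -> shift 3; mill -> shift 1; turn -> shift 2; finish -> shift 2.

shift 3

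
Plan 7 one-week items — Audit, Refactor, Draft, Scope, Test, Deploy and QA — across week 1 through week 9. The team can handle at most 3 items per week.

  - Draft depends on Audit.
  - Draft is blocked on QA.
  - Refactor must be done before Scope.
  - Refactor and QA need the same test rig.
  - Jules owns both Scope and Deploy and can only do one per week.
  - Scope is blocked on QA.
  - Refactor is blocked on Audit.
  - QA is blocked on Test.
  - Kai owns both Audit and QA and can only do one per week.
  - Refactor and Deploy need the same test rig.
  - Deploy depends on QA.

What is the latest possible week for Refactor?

week 8

Precedence pushes Refactor to at least week 2; downstream work caps Refactor at week 8.
Refactor at week 8 is achievable: Draft in week 3; Scope in week 9; QA in week 2; Deploy in week 3; Test in week 1; Refactor in week 8; Audit in week 1.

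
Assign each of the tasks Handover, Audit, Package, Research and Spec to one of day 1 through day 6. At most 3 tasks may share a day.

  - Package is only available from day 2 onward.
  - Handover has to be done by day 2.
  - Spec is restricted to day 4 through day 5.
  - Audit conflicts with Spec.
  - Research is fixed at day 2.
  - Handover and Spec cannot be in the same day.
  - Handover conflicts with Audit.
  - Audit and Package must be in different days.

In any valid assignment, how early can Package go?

day 2

Package is available from day 2.
Package at day 2 is achievable: Package in day 2; Research in day 2; Spec in day 4; Audit in day 3; Handover in day 1.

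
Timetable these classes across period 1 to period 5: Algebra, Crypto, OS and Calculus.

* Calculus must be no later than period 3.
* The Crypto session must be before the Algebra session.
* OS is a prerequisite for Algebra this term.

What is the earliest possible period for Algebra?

period 2

Precedence pushes Algebra to at least period 2.
Algebra at period 2 is achievable: Algebra -> period 2; Calculus -> period 1; OS -> period 1; Crypto -> period 1.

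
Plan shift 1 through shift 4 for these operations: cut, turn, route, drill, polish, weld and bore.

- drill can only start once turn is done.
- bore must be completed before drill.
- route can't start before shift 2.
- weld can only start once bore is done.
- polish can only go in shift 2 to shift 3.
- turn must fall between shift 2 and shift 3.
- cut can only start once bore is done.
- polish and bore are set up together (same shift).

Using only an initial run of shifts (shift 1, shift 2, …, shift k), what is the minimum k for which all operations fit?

3

The precedence chain requires at least 2 distinct shifts.
Propagating the time windows through the other constraints, cut can't land before shift 3, so the schedule must run through at least shift 3.
3 works (last occupied shift: shift 3): for example route in shift 2; cut in shift 3; drill in shift 3; polish in shift 2; bore in shift 2; turn in shift 2; weld in shift 3.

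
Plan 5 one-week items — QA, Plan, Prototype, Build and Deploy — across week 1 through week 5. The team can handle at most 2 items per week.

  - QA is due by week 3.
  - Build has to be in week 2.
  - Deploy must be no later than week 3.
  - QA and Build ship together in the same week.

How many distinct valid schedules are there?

30

Splitting on Plan: it can be week 1 (7), week 3 (7), week 4 (8), week 5 (8). Listing each branch's schedules as (QA, Prototype, Build, Deploy) by week number:
Plan=week 1: (2,1,2,3) (2,3,2,1) (2,3,2,3) (2,4,2,1) (2,4,2,3) (2,5,2,1) (2,5,2,3) — 7.
Plan=week 3: (2,1,2,1) (2,1,2,3) (2,3,2,1) (2,4,2,1) (2,4,2,3) (2,5,2,1) (2,5,2,3) — 7.
Plan=week 4: (2,1,2,1) (2,1,2,3) (2,3,2,1) (2,3,2,3) (2,4,2,1) (2,4,2,3) (2,5,2,1) (2,5,2,3) — 8.
Plan=week 5: (2,1,2,1) (2,1,2,3) (2,3,2,1) (2,3,2,3) (2,4,2,1) (2,4,2,3) (2,5,2,1) (2,5,2,3) — 8.
Summing: 7 + 7 + 8 + 8 = 30.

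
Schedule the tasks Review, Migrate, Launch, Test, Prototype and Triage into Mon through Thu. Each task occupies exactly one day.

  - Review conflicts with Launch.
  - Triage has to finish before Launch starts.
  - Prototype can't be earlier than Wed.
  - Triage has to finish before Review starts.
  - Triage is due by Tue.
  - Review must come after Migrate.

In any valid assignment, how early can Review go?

Precedence pushes Review to at least Tue.
Review at Tue is achievable: Migrate -> Mon; Triage -> Mon; Prototype -> Wed; Review -> Tue; Launch -> Wed; Test -> Mon.

Tue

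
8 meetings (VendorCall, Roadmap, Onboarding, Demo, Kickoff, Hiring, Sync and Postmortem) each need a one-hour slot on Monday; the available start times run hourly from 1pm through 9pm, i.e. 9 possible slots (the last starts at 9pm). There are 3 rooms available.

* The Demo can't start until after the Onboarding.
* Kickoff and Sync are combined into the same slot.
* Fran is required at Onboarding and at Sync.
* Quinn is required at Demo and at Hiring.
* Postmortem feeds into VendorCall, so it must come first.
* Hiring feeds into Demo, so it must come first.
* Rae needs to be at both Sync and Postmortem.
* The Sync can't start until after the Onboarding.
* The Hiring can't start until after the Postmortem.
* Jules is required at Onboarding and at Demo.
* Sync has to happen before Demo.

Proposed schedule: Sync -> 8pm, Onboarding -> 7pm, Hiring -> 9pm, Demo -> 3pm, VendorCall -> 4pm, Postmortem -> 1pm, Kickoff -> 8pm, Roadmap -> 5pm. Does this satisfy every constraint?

Invalid. Hiring feeds into Demo, so it must come first.

The Demo can't start until after the Onboarding — violated.
There are 3 rooms available — holds.
The Hiring can't start until after the Postmortem — holds.
The Sync can't start until after the Onboarding — holds.
Postmortem feeds into VendorCall, so it must come first — holds.
Quinn is required at Demo and at Hiring — holds.
Kickoff and Sync are combined into the same slot — holds.
Sync has to happen before Demo — violated.
Fran is required at Onboarding and at Sync — holds.
Jules is required at Onboarding and at Demo — holds.
Hiring feeds into Demo, so it must come first — violated.
Rae needs to be at both Sync and Postmortem — holds.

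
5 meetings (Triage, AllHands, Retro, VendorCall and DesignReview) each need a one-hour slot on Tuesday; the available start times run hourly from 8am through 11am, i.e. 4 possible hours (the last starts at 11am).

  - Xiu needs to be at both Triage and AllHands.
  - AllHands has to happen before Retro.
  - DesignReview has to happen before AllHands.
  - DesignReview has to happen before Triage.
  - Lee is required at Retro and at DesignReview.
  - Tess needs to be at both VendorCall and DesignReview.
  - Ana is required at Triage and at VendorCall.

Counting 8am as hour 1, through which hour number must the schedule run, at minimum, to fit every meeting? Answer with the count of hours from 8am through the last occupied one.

3 hours

The precedence chain requires at least 3 distinct hours.
3 works (last occupied hour: 10am): for example VendorCall in 9am, DesignReview in 8am, Triage in 10am, AllHands in 9am, Retro in 10am.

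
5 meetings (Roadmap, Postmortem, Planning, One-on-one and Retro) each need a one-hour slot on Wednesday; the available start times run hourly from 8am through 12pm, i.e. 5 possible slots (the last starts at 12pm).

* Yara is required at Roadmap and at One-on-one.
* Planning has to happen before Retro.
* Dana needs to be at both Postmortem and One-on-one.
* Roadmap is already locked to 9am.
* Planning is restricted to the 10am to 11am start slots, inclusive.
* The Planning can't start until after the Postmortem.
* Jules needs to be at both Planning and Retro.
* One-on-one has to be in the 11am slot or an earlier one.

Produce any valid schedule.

Roadmap in 9am, One-on-one in 8am, Planning in 10am, Retro in 11am, Postmortem in 9am

Checking: Planning(10am) before Retro(11am); Postmortem(9am) before Planning(10am); Planning(10am) != Retro(11am); Roadmap(9am) != One-on-one(8am); Postmortem(9am) != One-on-one(8am); Roadmap=9am in [9am,9am]; One-on-one=8am in [8am,11am]; Planning=10am in [10am,11am].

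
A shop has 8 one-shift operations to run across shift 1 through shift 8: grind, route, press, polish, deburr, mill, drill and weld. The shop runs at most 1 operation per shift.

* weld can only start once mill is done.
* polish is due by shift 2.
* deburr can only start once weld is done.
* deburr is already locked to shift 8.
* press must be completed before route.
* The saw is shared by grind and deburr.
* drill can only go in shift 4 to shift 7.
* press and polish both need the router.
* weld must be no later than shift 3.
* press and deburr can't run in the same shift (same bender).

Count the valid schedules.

24

Splitting on grind: it can be shift 4 (6), shift 5 (6), shift 6 (6), shift 7 (6). Listing each branch's schedules as (route, press, polish, deburr, mill, drill, weld) by shift number:
grind=shift 4: (6,5,1,8,2,7,3) (6,5,2,8,1,7,3) (7,5,1,8,2,6,3) (7,5,2,8,1,6,3) (7,6,1,8,2,5,3) (7,6,2,8,1,5,3) — 6.
grind=shift 5: (6,4,1,8,2,7,3) (6,4,2,8,1,7,3) (7,4,1,8,2,6,3) (7,4,2,8,1,6,3) (7,6,1,8,2,4,3) (7,6,2,8,1,4,3) — 6.
grind=shift 6: (5,4,1,8,2,7,3) (5,4,2,8,1,7,3) (7,4,1,8,2,5,3) (7,4,2,8,1,5,3) (7,5,1,8,2,4,3) (7,5,2,8,1,4,3) — 6.
grind=shift 7: (5,4,1,8,2,6,3) (5,4,2,8,1,6,3) (6,4,1,8,2,5,3) (6,4,2,8,1,5,3) (6,5,1,8,2,4,3) (6,5,2,8,1,4,3) — 6.
Summing: 6 + 6 + 6 + 6 = 24.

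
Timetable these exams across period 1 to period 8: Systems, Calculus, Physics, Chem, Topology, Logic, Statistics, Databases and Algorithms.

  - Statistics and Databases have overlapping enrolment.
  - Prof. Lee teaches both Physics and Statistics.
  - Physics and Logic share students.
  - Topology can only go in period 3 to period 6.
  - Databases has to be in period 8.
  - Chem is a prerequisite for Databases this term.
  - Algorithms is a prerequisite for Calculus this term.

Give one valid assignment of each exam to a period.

Topology -> period 3; Statistics -> period 2; Logic -> period 2; Systems -> period 1; Databases -> period 8; Algorithms -> period 1; Calculus -> period 2; Chem -> period 1; Physics -> period 1

Checking: Chem(period 1) before Databases(period 8); Algorithms(period 1) before Calculus(period 2); Physics(period 1) != Logic(period 2); Statistics(period 2) != Databases(period 8); Physics(period 1) != Statistics(period 2); Databases=period 8 in [period 8,period 8]; Topology=period 3 in [period 3,period 6].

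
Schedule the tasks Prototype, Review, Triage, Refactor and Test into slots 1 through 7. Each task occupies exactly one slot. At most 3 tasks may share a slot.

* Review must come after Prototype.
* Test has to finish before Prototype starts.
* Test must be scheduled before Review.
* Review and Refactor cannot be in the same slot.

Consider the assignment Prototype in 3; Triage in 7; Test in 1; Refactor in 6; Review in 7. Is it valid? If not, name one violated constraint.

Yes, all constraints hold

Review must come after Prototype — holds.
Test must be scheduled before Review — holds.
Review and Refactor cannot be in the same slot — holds.
Test has to finish before Prototype starts — holds.
At most 3 tasks may share a slot — holds.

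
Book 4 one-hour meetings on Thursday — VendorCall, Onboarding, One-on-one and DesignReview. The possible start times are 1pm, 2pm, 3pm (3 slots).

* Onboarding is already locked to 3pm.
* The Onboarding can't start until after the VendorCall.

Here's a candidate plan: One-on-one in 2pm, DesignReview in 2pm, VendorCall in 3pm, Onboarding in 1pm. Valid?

No. The Onboarding can't start until after the VendorCall is not satisfied.

Onboarding is already locked to 3pm — violated.
The Onboarding can't start until after the VendorCall — violated.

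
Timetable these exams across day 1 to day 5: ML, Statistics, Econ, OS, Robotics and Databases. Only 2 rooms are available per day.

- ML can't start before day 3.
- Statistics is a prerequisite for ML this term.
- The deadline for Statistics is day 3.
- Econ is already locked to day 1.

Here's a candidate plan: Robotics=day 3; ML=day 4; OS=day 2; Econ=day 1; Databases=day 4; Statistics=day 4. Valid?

Invalid. The deadline for Statistics is day 3.

Econ is already locked to day 1 — holds.
ML can't start before day 3 — holds.
The deadline for Statistics is day 3 — violated.
Statistics is a prerequisite for ML this term — violated.
Only 2 rooms are available per day — violated.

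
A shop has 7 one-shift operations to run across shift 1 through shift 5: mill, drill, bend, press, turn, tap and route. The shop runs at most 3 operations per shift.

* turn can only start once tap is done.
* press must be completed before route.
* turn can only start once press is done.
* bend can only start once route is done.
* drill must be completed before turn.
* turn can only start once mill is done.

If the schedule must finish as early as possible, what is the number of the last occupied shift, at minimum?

The precedence chain requires at least 3 distinct shifts.
With at most 3 per shift and 7 operations, at least 3 shifts are needed.
3 works (last occupied shift: shift 3): for example mill=shift 1, route=shift 2, tap=shift 2, turn=shift 3, bend=shift 3, press=shift 1, drill=shift 1.

shift 3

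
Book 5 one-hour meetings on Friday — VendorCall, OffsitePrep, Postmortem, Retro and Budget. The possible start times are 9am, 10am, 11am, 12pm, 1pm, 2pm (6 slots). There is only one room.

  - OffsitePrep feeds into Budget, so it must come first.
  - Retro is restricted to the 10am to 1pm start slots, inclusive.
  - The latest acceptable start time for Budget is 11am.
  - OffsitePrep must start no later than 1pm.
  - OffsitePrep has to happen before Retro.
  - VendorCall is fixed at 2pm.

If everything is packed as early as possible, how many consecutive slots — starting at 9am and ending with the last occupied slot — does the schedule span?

6

The precedence chain requires at least 2 distinct slots.
With at most 1 per slot and 5 meetings, at least 5 slots are needed.
VendorCall can't be placed before 2pm — that is slot 6 counting from 9am — so the schedule must run through at least 6 slots.
6 works (last occupied slot: 2pm): for example Retro -> 11am, Budget -> 10am, VendorCall -> 2pm, Postmortem -> 12pm, OffsitePrep -> 9am.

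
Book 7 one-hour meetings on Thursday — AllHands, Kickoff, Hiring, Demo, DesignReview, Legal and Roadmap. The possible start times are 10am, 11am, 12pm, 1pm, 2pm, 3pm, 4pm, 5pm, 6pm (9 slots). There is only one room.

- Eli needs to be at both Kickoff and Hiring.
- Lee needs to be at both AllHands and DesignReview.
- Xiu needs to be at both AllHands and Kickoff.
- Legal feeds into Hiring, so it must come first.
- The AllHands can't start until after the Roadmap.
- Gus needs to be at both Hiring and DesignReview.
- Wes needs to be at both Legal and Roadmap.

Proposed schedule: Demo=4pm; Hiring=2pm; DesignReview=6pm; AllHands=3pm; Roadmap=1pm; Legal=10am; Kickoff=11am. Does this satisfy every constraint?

Eli needs to be at both Kickoff and Hiring — holds.
Legal feeds into Hiring, so it must come first — holds.
There is only one room — holds.
Lee needs to be at both AllHands and DesignReview — holds.
Xiu needs to be at both AllHands and Kickoff — holds.
Wes needs to be at both Legal and Roadmap — holds.
The AllHands can't start until after the Roadmap — holds.
Gus needs to be at both Hiring and DesignReview — holds.

Valid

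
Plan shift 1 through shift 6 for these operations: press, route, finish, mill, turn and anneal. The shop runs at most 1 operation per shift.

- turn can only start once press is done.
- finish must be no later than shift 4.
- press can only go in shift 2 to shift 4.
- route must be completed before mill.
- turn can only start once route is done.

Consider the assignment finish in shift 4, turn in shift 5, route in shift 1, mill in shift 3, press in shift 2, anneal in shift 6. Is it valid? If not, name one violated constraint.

Yes, all constraints hold

turn can only start once press is done — holds.
finish must be no later than shift 4 — holds.
press can only go in shift 2 to shift 4 — holds.
The shop runs at most 1 operation per shift — holds.
turn can only start once route is done — holds.
route must be completed before mill — holds.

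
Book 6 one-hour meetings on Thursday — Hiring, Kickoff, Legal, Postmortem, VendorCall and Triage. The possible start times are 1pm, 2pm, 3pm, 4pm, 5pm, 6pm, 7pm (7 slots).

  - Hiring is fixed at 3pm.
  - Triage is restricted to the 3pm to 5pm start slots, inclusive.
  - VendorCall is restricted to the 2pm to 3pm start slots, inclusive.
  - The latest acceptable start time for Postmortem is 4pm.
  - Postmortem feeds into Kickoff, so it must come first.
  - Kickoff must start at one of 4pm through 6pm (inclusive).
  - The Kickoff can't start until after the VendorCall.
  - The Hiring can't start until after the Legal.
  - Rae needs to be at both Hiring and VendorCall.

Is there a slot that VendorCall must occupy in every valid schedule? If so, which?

VendorCall's window is 2pm–3pm.
Hiring is fixed at 3pm, and VendorCall can't share a slot with Hiring.
So VendorCall must be 2pm.

2pm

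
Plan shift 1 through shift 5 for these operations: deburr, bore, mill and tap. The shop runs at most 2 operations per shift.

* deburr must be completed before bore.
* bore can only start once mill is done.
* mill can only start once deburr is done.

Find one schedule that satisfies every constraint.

bore=shift 3, tap=shift 1, mill=shift 2, deburr=shift 1

Checking: deburr(shift 1) before bore(shift 3); mill(shift 2) before bore(shift 3); deburr(shift 1) before mill(shift 2); max 2 per shift (cap 2).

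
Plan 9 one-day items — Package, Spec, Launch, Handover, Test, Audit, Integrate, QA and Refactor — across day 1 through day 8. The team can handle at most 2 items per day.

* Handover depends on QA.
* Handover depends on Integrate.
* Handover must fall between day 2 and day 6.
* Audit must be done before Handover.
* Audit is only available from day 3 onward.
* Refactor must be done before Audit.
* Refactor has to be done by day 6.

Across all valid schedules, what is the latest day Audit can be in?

day 5

Audit is available from day 3; downstream work caps Audit at day 5.
Audit at day 5 is achievable: Spec=day 3, Audit=day 5, Handover=day 6, QA=day 2, Refactor=day 1, Test=day 4, Package=day 2, Integrate=day 1, Launch=day 3.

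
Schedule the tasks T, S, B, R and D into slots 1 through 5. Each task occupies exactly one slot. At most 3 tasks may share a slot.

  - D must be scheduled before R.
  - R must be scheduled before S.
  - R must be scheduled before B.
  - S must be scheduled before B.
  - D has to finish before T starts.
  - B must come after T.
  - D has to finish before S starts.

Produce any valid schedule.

R in 2, D in 1, T in 2, B in 4, S in 3

Checking: S(3) before B(4); D(1) before S(3); D(1) before T(2); R(2) before S(3); R(2) before B(4); D(1) before R(2); T(2) before B(4); max 2 per slot (cap 3).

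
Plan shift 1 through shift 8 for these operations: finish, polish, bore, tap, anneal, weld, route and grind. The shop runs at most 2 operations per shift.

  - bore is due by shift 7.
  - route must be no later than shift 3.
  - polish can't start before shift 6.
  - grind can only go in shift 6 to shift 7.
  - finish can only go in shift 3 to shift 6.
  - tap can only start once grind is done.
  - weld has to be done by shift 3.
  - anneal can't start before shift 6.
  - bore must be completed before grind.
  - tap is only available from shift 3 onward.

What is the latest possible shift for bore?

Bore's own window allows nothing later than shift 7; downstream work caps bore at shift 6.
bore at shift 6 is achievable: finish -> shift 3, polish -> shift 6, grind -> shift 7, tap -> shift 8, anneal -> shift 7, weld -> shift 1, route -> shift 1, bore -> shift 6.

shift 6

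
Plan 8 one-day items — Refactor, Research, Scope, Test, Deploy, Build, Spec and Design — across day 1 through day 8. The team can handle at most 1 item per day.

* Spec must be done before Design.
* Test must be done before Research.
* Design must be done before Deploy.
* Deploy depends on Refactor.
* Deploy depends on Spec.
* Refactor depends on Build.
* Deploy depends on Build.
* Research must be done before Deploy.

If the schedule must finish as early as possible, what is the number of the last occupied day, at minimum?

The precedence chain requires at least 3 distinct days.
With at most 1 per day and 8 work items, at least 8 days are needed.
8 works (last occupied day: day 8): for example Research=day 4, Deploy=day 7, Refactor=day 2, Test=day 3, Scope=day 8, Design=day 6, Build=day 1, Spec=day 5.

8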